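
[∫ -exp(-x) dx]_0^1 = -1 + exp(-1)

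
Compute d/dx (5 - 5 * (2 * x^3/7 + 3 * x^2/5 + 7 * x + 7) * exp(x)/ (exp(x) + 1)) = (-10*x^3*exp(x) - 30*x^2*exp(2*x) - 51*x^2*exp(x) - 42*x*exp(2*x) - 287*x*exp(x) - 245*exp(2*x) - 490*exp(x))/(7*exp(2*x) + 14*exp(x) + 7)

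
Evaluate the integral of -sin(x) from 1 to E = cos(E) - cos(1)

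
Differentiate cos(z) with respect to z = -sin(z)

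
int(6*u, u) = 3*u^2 + C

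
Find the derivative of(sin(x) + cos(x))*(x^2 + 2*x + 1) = -x^2*sin(x) + x^2*cos(x) + 4*x*cos(x) + sin(x) + 3*cos(x)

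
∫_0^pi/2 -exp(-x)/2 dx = -1/2 + exp(-pi/2)/2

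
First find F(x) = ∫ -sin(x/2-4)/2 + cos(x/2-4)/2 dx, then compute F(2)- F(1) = cos(3) + sin(7/2) - sin(3) - cos(7/2)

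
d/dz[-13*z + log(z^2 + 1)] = (-13*z^2 + 2*z - 13)/(z^2 + 1)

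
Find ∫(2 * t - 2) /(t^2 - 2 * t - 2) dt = log(-3*t^2 + 6*t + 6) + C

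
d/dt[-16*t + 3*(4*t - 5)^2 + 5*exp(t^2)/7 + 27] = 10*t*exp(t^2)/7 + 96*t - 136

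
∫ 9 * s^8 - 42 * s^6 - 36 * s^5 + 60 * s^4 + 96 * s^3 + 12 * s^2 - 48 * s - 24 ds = s^9 - 6*s^7 - 6*s^6 + 12*s^5 + 24*s^4 + 4*s^3 - 24*s^2 - 24*s + C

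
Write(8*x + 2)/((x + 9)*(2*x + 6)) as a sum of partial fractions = 35/(6*(x + 9)) - 11/(6*(x + 3))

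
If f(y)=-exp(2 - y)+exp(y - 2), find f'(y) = (exp(2*y - 4) + 1)*exp(2 - y)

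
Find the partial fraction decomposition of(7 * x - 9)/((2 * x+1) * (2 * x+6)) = -5/(2*(2*x + 1)) + 3/(x + 3)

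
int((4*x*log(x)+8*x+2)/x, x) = 2*(2*x + 1)*(log(x) + 1) + C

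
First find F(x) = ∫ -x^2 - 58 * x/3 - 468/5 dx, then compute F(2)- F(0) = -3428/15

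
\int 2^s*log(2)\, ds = 2^s + C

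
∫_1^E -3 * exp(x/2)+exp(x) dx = -(-3 + exp(1/2))^2 + (-3 + exp(E/2))^2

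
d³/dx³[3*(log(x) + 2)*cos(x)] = (3*x^3*log(x)*sin(x) + 6*x^3*sin(x) - 9*x^2*cos(x) + 9*x*sin(x) + 6*cos(x))/x^3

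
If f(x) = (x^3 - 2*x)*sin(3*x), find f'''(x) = -27*x^3*cos(3*x) - 81*x^2*sin(3*x) + 108*x*cos(3*x) + 60*sin(3*x)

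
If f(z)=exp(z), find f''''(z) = exp(z)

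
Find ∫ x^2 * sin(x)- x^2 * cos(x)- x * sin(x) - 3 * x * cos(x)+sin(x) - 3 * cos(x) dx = -sqrt(2)*(x^2 + x + 2)*sin(x + pi/4) + C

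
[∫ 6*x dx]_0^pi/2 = 3*pi^2/4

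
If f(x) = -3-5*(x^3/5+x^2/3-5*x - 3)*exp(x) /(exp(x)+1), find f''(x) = (3*x^3*exp(2*x) - 3*x^3*exp(x) - 13*x^2*exp(2*x) - 23*x^2*exp(x) - 18*x*exp(3*x) - 131*x*exp(2*x) + 37*x*exp(x) - 10*exp(3*x) + 85*exp(2*x) + 185*exp(x))/(3*exp(3*x) + 9*exp(2*x) + 9*exp(x) + 3)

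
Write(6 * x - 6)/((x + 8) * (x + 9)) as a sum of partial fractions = 60/(x + 9) - 54/(x + 8)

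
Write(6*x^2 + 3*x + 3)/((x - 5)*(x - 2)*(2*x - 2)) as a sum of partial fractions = 3/(2*(x - 1)) - 11/(2*(x - 2)) + 7/(x - 5)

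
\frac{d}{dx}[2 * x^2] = 4*x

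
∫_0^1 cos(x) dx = sin(1)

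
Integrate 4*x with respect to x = 2*x^2 + C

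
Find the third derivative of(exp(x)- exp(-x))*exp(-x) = 8*exp(-2*x)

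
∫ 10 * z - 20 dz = 5*z^2 - 20*z + C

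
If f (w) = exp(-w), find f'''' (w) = exp(-w)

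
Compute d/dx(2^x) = 2^x*log(2)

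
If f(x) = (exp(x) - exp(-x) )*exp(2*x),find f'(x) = 3*exp(3*x) - exp(x)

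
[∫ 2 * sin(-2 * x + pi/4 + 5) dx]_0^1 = -cos(pi/4 + 5) + cos(pi/4 + 3)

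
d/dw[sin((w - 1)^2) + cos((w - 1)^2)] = -2*w*sin(w^2 - 2*w + 1) + 2*w*cos(w^2 - 2*w + 1) + 2*sin(w^2 - 2*w + 1) - 2*cos(w^2 - 2*w + 1)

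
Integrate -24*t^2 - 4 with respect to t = -8*t^3 - 4*t + C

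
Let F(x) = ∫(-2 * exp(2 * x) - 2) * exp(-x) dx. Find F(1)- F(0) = -2*E + 2*exp(-1)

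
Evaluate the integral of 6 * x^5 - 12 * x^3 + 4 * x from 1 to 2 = 24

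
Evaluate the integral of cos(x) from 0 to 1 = sin(1)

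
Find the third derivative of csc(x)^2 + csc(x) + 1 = (1 + 8/sin(x) - 6/sin(x)^2 - 24/sin(x)^3)*cos(x)/sin(x)^2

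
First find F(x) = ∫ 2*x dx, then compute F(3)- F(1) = 8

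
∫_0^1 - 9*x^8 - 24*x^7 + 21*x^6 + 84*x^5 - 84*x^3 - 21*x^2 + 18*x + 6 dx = 0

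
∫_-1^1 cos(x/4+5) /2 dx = 2*sin(21/4) - 2*sin(19/4)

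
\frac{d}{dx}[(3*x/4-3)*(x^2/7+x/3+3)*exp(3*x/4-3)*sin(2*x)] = (9*x^3*sin(2*x)/112 + 3*x^3*cos(2*x)/14 + 3*x^2*sin(2*x)/16 - 5*x^2*cos(2*x)/14 + 65*x*sin(2*x)/112 + 5*x*cos(2*x)/2 - 11*sin(2*x)/2 - 18*cos(2*x))*exp(-3)*exp(3*x/4)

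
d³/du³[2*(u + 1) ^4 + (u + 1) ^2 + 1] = 48*u + 48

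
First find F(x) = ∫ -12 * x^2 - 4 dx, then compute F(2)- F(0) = -40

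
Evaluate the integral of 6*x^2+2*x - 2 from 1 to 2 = 15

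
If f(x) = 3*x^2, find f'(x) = 6*x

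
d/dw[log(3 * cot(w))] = -2/sin(2*w)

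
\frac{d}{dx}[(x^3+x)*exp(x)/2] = x^3*exp(x)/2 + 3*x^2*exp(x)/2 + x*exp(x)/2 + exp(x)/2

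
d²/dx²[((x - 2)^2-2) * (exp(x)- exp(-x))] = (x^2*exp(2*x) - x^2 + 8*x - 4*exp(2*x) - 12)*exp(-x)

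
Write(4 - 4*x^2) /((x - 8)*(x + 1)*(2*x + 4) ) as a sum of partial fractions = -3/(5*(x + 2)) - 7/(5*(x - 8))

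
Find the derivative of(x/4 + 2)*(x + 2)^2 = 3*x^2/4 + 6*x + 9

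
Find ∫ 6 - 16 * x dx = -8*x^2 + 6*x + C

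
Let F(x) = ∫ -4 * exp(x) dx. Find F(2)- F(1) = -4*exp(2) + 4*E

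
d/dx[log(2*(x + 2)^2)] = 2/(x + 2)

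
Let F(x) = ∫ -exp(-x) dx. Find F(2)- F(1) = -exp(-1) + exp(-2)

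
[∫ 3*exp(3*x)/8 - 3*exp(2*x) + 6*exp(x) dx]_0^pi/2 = (-2 + exp(pi/2)/2)^3 + 27/8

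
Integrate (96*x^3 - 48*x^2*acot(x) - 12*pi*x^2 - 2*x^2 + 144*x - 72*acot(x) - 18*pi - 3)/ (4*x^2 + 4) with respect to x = -x/2 + 3*(-8*x + 4*acot(x) + pi)^2/16 + acot(x)/4 + C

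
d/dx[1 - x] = -1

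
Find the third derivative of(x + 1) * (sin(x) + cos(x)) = x*sin(x) - x*cos(x) - 2*sin(x) - 4*cos(x)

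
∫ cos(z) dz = sin(z) + C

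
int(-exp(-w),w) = exp(-w) + C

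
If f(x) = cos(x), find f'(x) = -sin(x)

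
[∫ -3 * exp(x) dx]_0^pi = 3 - 3*exp(pi)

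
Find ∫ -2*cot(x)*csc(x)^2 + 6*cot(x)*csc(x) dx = (csc(x) - 3)^2 + C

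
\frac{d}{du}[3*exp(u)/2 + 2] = 3*exp(u)/2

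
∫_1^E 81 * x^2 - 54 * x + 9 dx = -8 + (-1 + 3*E)^3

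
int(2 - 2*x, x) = -x^2 + 2*x + C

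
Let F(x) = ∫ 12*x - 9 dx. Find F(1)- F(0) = -3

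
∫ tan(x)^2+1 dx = tan(x) + C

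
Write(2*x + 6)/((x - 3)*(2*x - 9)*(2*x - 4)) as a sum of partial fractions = 2/(2*x - 9) + 1/(x - 2) - 2/(x - 3)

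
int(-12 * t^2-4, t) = -4*t^3 - 4*t + C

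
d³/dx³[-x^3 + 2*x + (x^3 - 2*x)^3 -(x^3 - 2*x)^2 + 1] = 504*x^6 - 1260*x^4 - 120*x^3 + 720*x^2 + 96*x - 54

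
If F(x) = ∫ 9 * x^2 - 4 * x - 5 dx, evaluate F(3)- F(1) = 52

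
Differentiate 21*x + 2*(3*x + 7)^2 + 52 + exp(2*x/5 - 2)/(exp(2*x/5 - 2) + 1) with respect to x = (360*x*exp(2*x/5 - 2) + 180*x*exp(4*x/5 - 4) + 180*x + 1052*exp(2*x/5 - 2) + 525*exp(4*x/5 - 4) + 525)/(5*exp(-4)*exp(4*x/5) + 10*exp(-2)*exp(2*x/5) + 5)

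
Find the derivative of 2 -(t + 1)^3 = -3*t^2 - 6*t - 3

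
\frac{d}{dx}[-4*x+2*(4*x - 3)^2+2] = 64*x - 52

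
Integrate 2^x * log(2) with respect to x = 2^x + C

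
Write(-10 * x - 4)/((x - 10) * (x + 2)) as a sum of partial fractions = -4/(3*(x + 2)) - 26/(3*(x - 10))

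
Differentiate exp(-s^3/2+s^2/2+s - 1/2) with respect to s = (-3*s^2 + 2*s + 2)*exp(-s^3/2 + s^2/2 + s - 1/2)/2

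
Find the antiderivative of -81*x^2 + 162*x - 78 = -27*x^3 + 81*x^2 - 78*x + C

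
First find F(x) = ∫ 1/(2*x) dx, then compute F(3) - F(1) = -log(2)/2 + log(6)/2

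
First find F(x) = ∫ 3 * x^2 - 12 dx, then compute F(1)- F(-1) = -22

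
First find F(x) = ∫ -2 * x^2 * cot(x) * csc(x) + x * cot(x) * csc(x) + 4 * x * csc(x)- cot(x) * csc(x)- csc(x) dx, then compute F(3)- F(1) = -2*csc(1) + 16*csc(3)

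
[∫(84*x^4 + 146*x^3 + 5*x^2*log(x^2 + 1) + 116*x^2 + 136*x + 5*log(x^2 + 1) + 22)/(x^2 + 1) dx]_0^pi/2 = (-5 + 5*pi/2)*log(1 + pi^2/4) + 35 + (2*pi + 7)*(-5 + 3*pi + 7*pi^2/4)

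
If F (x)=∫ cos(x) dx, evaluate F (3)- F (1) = -sin(1) + sin(3)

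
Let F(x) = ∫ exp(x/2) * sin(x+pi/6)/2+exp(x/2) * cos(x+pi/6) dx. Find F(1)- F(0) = -1/2 + exp(1/2)*sin(pi/6 + 1)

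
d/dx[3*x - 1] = 3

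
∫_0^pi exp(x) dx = -1 + exp(pi)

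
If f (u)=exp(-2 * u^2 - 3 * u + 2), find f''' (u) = (-64*u^3 - 144*u^2 - 60*u + 9)*exp(-2*u^2 - 3*u + 2)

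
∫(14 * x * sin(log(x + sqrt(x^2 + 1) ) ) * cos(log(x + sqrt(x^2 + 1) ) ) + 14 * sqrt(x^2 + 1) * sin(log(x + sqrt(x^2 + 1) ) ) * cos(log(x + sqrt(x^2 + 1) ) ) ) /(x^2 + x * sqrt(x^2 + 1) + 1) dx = 7*sin(log(x + sqrt(x^2 + 1)))^2 + C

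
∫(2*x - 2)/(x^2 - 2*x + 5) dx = log((x - 1)^2 + 4) + C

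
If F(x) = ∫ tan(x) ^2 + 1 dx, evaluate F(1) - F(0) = tan(1)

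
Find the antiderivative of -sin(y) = cos(y) + C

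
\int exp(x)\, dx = exp(x) + C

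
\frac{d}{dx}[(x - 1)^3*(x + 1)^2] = 5*x^4 - 4*x^3 - 6*x^2 + 4*x + 1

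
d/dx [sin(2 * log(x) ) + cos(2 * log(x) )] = 2*sqrt(2)*cos(2*log(x) + pi/4)/x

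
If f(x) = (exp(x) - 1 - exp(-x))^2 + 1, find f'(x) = (2*exp(4*x) - 2*exp(3*x) - 2*exp(x) - 2)*exp(-2*x)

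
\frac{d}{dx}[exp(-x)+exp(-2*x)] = (-exp(x) - 2)*exp(-2*x)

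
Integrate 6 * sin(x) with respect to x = -6*cos(x) + C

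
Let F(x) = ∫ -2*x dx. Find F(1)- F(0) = -1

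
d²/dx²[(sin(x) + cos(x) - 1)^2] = -4*sin(2*x) + 2*sqrt(2)*sin(x + pi/4)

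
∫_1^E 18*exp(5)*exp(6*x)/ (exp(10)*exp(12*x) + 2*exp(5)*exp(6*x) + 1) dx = -3*exp(11)/(1 + exp(11)) + 3*exp(5 + 6*E)/(1 + exp(5 + 6*E))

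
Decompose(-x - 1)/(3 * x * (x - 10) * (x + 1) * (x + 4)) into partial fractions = -1/(168*(x + 4)) - 1/(420*(x - 10)) + 1/(120*x)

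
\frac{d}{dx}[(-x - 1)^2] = 2*x + 2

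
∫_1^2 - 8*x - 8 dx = -20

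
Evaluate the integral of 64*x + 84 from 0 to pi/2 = -50 + 2*pi + 2*(5 + 2*pi)^2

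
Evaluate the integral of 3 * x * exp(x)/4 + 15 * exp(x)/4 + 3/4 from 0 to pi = -6 + (1 + exp(pi))*(3*pi/4 + 3)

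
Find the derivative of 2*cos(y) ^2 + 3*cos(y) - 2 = -(4*cos(y) + 3)*sin(y)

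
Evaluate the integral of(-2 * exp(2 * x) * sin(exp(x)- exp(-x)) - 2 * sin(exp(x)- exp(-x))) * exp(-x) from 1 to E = 2*cos(-exp(E) + exp(-E)) - 2*cos(E - exp(-1))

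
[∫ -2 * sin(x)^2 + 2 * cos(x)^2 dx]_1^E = -sin(2) + sin(2*E)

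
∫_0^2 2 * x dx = 4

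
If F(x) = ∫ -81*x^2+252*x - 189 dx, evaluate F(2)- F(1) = 0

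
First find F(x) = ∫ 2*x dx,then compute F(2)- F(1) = 3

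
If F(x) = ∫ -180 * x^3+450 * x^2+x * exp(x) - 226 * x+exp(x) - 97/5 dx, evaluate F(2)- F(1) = -E + 2*exp(2) + 83/5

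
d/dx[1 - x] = -1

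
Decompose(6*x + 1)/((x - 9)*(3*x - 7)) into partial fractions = -9/(4*(3*x - 7)) + 11/(4*(x - 9))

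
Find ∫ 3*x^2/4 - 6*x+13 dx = x^3/4 - 3*x^2 + 13*x + C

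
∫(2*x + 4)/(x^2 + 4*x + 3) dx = log((x + 2)^2 - 1) + C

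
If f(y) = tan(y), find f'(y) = cos(y)^(-2)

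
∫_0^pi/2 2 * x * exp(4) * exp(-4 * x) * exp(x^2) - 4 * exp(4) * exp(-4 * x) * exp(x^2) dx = -exp(4) + exp((-2 + pi/2)^2)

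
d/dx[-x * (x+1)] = -2*x - 1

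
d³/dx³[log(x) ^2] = (4*log(x) - 6)/x^3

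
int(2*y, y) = y^2 + C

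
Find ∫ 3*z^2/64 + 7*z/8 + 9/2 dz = z^3/64 + 7*z^2/16 + 9*z/2 + C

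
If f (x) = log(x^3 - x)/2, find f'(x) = (3*x^2 - 1)/(2*x^3 - 2*x)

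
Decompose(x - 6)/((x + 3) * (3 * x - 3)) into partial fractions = 3/(4*(x + 3)) - 5/(12*(x - 1))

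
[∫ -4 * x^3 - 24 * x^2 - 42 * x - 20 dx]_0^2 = -204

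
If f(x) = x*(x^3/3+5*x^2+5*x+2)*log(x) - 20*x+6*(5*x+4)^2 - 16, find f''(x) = (12*x^3*log(x) + 7*x^3 + 90*x^2*log(x) + 75*x^2 + 30*x*log(x) + 945*x + 6)/(3*x)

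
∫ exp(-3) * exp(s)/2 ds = exp(s - 3)/2 + C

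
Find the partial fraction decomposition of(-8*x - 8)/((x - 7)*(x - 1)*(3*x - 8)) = 264/(65*(3*x - 8)) - 8/(15*(x - 1)) - 32/(39*(x - 7))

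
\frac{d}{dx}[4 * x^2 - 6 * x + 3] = 8*x - 6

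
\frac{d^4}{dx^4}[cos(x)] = cos(x)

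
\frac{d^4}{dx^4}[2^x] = 2^x*log(2)^4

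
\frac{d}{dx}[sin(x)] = cos(x)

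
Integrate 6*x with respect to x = 3*x^2 + C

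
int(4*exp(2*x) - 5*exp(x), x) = 2*(1 - exp(x))^2 - exp(x) + C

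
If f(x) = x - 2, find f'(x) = 1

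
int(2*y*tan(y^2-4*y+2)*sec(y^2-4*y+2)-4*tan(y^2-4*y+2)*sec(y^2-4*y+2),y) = sec((y - 2)^2 - 2) + C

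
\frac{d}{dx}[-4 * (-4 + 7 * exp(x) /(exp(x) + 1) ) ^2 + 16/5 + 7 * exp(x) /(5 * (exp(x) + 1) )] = (-833*exp(2*x) + 1127*exp(x))/(5*exp(3*x) + 15*exp(2*x) + 15*exp(x) + 5)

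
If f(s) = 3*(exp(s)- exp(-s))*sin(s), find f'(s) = 3*sqrt(2)*(exp(2*s)*sin(s + pi/4) - cos(s + pi/4))*exp(-s)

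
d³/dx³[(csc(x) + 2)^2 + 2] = 4*(1 + 2/sin(x) - 6/sin(x)^2 - 6/sin(x)^3)*cos(x)/sin(x)^2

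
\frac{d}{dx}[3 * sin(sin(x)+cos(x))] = 3*sqrt(2)*cos(sqrt(2)*sin(x + pi/4))*cos(x + pi/4)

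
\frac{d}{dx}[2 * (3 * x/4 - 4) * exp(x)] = 3*x*exp(x)/2 - 13*exp(x)/2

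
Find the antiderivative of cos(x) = sin(x) + C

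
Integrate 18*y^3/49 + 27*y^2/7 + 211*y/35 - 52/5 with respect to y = 9*y^4/98 + 9*y^3/7 + 211*y^2/70 - 52*y/5 + C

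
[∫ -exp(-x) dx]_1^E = -exp(-1) + exp(-E)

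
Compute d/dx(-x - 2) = -1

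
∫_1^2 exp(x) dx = -E + exp(2)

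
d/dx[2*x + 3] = 2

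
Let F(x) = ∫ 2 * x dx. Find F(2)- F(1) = 3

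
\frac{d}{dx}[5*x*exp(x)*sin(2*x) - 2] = 5*(x*sin(2*x) + 2*x*cos(2*x) + sin(2*x))*exp(x)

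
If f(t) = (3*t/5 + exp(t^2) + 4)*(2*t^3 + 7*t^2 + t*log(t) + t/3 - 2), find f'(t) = 4*t^4*exp(t^2) + 14*t^3*exp(t^2) + 24*t^3/5 + 2*t^2*exp(t^2)*log(t) + 20*t^2*exp(t^2)/3 + 183*t^2/5 + 10*t*exp(t^2) + 6*t*log(t)/5 + 57*t + exp(t^2)*log(t) + 4*exp(t^2)/3 + 4*log(t) + 62/15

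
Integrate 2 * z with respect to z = z^2 + C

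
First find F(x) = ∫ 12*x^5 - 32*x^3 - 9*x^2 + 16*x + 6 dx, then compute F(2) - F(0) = 20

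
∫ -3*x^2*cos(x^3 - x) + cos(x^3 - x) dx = -sin(x^3 - x) + C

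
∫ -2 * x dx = -x^2 + C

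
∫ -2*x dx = -x^2 + C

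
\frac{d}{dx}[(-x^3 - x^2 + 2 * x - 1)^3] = -9*x^8 - 24*x^7 + 21*x^6 + 48*x^5 - 60*x^4 - 12*x^3 + 51*x^2 - 30*x + 6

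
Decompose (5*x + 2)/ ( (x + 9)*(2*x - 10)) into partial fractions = 43/(28*(x + 9)) + 27/(28*(x - 5))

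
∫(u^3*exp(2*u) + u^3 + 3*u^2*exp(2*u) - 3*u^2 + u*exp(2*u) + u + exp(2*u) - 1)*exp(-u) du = 2*u*(u^2 + 1)*sinh(u) + C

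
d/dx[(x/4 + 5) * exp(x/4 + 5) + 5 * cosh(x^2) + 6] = x*exp(x/4 + 5)/16 + 10*x*sinh(x^2) + 3*exp(x/4 + 5)/2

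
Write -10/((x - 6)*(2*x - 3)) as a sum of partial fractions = 20/(9*(2*x - 3)) - 10/(9*(x - 6))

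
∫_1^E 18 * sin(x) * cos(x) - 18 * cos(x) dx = -9*(-1 + sin(1))^2 + 9*(-1 + sin(E))^2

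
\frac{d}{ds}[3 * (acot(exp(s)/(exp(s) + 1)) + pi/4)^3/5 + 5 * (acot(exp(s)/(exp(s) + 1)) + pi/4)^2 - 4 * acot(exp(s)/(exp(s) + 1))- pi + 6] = (-144*exp(s)*acot(exp(s)/(exp(s) + 1))^2 - 800*exp(s)*acot(exp(s)/(exp(s) + 1)) - 72*pi*exp(s)*acot(exp(s)/(exp(s) + 1)) - 200*pi*exp(s) - 9*pi^2*exp(s) + 320*exp(s))/(160*exp(2*s) + 160*exp(s) + 80)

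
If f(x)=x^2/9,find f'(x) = 2*x/9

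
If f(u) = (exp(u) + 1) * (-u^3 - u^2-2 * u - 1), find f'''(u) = -u^3*exp(u) - 10*u^2*exp(u) - 26*u*exp(u) - 19*exp(u) - 6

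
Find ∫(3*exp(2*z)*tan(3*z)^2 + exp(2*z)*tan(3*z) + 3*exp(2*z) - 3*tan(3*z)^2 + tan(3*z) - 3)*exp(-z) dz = 2*tan(3*z)*sinh(z) + C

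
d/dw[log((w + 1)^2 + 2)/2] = (w + 1)/(w^2 + 2*w + 3)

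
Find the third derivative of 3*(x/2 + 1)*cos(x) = 3*x*sin(x)/2 + 3*sin(x) - 9*cos(x)/2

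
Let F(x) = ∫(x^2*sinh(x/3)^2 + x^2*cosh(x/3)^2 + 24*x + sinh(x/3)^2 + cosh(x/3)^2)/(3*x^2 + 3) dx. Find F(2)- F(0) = sinh(4/3)/2 + 4*log(5)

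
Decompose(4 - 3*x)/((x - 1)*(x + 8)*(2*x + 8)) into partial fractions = 7/(18*(x + 8)) - 2/(5*(x + 4)) + 1/(90*(x - 1))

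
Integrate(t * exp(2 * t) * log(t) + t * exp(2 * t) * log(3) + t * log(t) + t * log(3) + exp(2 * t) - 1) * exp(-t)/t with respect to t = 2*log(3*t)*sinh(t) + C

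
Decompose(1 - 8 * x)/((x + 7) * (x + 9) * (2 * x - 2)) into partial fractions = 73/(40*(x + 9)) - 57/(32*(x + 7)) - 7/(160*(x - 1))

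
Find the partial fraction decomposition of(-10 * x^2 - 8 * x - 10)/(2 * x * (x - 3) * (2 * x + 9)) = -353/(135*(2*x + 9)) - 62/(45*(x - 3)) + 5/(27*x)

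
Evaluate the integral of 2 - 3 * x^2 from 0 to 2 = -4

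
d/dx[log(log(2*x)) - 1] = 1/(x*log(x) + x*log(2))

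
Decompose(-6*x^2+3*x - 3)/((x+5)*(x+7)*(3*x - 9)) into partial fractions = -53/(10*(x + 7)) + 7/(2*(x + 5)) - 1/(5*(x - 3))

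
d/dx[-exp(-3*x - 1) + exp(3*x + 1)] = (3*exp(6*x + 2) + 3)*exp(-3*x - 1)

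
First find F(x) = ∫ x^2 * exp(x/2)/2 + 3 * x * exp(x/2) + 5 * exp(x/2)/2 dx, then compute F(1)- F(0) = -1 + 4*exp(1/2)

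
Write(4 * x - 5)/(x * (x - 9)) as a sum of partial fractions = 31/(9*(x - 9)) + 5/(9*x)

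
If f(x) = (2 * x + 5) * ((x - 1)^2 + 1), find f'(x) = 6*x^2 + 2*x - 6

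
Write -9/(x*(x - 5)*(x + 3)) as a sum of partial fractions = -3/(8*(x + 3)) - 9/(40*(x - 5)) + 3/(5*x)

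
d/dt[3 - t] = -1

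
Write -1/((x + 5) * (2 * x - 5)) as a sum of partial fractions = -2/(15*(2*x - 5)) + 1/(15*(x + 5))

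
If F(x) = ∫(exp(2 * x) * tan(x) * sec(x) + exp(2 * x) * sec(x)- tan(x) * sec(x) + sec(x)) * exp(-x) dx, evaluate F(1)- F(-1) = (-2*exp(-1) + 2*E)*sec(1)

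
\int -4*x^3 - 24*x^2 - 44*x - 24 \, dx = -x^4 - 8*x^3 - 22*x^2 - 24*x + C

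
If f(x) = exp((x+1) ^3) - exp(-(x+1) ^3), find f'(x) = (3*x^2*exp(2*x^3 + 6*x^2 + 6*x + 2) + 3*x^2 + 6*x*exp(2*x^3 + 6*x^2 + 6*x + 2) + 6*x + 3*exp(2*x^3 + 6*x^2 + 6*x + 2) + 3)*exp(-x^3 - 3*x^2 - 3*x - 1)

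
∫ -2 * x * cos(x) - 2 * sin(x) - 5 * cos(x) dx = (-2*x - 5)*sin(x) + C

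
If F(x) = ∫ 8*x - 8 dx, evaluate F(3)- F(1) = 16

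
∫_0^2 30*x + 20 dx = 100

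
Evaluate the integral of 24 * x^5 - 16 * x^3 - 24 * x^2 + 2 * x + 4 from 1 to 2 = 143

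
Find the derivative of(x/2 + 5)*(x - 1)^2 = 3*x^2/2 + 8*x - 19/2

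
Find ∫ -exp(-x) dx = exp(-x) + C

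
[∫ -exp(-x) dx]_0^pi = -1 + exp(-pi)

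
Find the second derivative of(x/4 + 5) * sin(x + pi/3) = -x*sin(x + pi/3)/4 - 5*sin(x + pi/3) + cos(x + pi/3)/2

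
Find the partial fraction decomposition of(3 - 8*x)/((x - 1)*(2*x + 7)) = -62/(9*(2*x + 7)) - 5/(9*(x - 1))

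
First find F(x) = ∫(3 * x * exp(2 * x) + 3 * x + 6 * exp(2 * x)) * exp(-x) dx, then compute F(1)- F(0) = -6*exp(-1) + 6*E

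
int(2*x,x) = x^2 + C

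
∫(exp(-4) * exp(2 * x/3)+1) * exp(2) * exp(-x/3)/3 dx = 2*sinh(x/3 - 2) + C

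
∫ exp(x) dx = exp(x) + C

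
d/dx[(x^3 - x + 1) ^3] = 9*x^8 - 21*x^6 + 18*x^5 + 15*x^4 - 24*x^3 + 6*x^2 + 6*x - 3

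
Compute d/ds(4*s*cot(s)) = -4*s/sin(s)^2 + 4/tan(s)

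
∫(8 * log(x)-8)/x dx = 4*(log(x) - 1)^2 + C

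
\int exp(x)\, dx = exp(x) + C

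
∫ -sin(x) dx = cos(x) + C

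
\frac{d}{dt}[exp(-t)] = -exp(-t)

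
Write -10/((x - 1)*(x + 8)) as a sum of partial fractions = 10/(9*(x + 8)) - 10/(9*(x - 1))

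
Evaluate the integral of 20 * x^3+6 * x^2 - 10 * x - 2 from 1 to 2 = 72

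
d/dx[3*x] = 3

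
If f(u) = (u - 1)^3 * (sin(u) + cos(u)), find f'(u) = (u - 1)^2*(sqrt(2)*u*cos(u + pi/4) + 4*sin(u) + 2*cos(u))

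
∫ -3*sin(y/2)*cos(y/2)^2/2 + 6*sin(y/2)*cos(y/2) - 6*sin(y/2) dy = (cos(y/2) - 2)^3 + C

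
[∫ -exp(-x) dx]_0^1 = -1 + exp(-1)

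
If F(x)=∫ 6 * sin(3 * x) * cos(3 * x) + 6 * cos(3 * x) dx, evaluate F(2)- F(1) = -(sin(3) + 1)^2 + (sin(6) + 1)^2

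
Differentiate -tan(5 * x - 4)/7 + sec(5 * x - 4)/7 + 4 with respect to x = -5*tan(5*x - 4)^2/7 + 5*tan(5*x - 4)*sec(5*x - 4)/7 - 5/7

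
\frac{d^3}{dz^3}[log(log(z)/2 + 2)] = (2*log(z)^2 + 19*log(z) + 46)/(z^3*log(z)^3 + 12*z^3*log(z)^2 + 48*z^3*log(z) + 64*z^3)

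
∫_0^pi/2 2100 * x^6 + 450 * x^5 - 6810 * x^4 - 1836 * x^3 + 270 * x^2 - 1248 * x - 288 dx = -3*pi*(4 + 5*pi/2)*(-pi^2 + 4 + 7*pi/2)*(-5*pi/2 + 6 + 3*pi^2/2 + 5*pi^3/8)/2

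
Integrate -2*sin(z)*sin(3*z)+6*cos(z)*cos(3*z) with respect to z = 2*sin(3*z)*cos(z) + C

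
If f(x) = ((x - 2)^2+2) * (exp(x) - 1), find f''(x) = x^2*exp(x) - 2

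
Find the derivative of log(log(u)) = 1/(u*log(u))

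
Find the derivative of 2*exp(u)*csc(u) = 2*(1 - cos(u)/sin(u))*exp(u)/sin(u)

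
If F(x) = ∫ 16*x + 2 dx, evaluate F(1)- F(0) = 10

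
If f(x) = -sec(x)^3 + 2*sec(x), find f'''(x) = (-2 + 39/cos(x)^2 - 60/cos(x)^4)*sin(x)/cos(x)^2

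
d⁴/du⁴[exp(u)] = exp(u)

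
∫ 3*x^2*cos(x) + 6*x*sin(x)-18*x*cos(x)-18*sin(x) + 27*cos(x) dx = 3*(x - 3)^2*sin(x) + C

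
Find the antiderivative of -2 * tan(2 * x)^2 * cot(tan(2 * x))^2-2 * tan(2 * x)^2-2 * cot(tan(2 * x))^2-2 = cot(tan(2*x)) + C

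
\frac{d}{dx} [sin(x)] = cos(x)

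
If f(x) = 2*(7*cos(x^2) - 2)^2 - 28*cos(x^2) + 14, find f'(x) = 56*x*(3 - 7*cos(x^2))*sin(x^2)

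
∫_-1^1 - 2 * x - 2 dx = -4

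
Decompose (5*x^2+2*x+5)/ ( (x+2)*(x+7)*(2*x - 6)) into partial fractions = 59/(25*(x + 7)) - 21/(50*(x + 2)) + 14/(25*(x - 3))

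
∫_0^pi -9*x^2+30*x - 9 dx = (-3 + pi)^2*(-3*pi - 3) + 27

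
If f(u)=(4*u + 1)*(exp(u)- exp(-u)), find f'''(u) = (4*u*exp(2*u) + 4*u + 13*exp(2*u) - 11)*exp(-u)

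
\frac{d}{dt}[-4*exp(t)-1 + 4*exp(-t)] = (-4*exp(2*t) - 4)*exp(-t)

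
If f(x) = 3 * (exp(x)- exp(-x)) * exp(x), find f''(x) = 12*exp(2*x)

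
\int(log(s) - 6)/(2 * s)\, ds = (log(s) - 6)^2/4 + C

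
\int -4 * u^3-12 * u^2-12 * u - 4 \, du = -u^4 - 4*u^3 - 6*u^2 - 4*u + C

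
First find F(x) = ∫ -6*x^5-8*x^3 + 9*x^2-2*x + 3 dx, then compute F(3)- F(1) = -812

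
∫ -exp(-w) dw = exp(-w) + C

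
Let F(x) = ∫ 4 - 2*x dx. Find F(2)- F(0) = 4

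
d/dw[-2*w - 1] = -2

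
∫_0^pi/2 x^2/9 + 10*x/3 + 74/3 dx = -125 - pi/6 + (pi/6 + 5)^3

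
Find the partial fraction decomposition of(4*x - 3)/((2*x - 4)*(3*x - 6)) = 2/(3*(x - 2)) + 5/(6*(x - 2)^2)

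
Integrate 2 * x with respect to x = x^2 + C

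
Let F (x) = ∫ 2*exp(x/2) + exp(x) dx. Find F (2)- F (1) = -(exp(1/2) + 2)^2 + (2 + E)^2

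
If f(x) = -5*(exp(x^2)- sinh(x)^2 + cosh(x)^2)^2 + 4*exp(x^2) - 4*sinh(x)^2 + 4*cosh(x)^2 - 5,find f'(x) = -4*x*(5*exp(x^2) + 3)*exp(x^2)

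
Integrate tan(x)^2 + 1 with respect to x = tan(x) + C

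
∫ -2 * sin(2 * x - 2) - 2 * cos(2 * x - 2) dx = -sin(2*x - 2) + cos(2*x - 2) + C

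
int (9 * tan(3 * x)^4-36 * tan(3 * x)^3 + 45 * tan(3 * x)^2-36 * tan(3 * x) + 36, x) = (tan(3*x) - 2)^3 + C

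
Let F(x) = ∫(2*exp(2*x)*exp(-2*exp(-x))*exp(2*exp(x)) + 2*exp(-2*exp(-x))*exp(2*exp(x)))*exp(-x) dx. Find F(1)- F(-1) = -exp(-2*E + 2*exp(-1)) + exp(-2*exp(-1) + 2*E)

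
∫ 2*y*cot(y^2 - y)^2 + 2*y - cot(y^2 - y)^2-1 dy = -cot(y*(y - 1)) + C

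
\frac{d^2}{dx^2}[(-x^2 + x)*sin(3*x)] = 9*x^2*sin(3*x) - 9*x*sin(3*x) - 12*x*cos(3*x) - 2*sin(3*x) + 6*cos(3*x)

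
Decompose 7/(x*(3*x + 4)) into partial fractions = -21/(4*(3*x + 4)) + 7/(4*x)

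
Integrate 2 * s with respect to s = s^2 + C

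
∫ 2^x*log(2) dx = 2^x + C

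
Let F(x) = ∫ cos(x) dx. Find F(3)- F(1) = -sin(1) + sin(3)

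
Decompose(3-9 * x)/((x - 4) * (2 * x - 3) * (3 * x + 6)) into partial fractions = 2/(5*(2*x - 3)) + 1/(6*(x + 2)) - 11/(30*(x - 4))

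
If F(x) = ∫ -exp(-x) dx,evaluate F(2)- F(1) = -exp(-1) + exp(-2)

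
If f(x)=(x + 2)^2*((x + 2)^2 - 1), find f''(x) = 12*x^2 + 48*x + 46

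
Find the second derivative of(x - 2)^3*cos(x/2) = -x^3*cos(x/2)/4 - 3*x^2*sin(x/2) + 3*x^2*cos(x/2)/2 + 12*x*sin(x/2) + 3*x*cos(x/2) - 12*sin(x/2) - 10*cos(x/2)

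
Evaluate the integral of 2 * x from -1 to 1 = 0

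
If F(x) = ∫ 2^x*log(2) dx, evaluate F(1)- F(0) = 1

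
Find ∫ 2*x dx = x^2 + C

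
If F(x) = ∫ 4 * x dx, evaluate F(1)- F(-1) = 0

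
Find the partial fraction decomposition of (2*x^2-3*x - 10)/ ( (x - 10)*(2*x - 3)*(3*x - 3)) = 40/(51*(2*x - 3)) - 11/(27*(x - 1)) + 160/(459*(x - 10))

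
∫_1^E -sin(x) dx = cos(E) - cos(1)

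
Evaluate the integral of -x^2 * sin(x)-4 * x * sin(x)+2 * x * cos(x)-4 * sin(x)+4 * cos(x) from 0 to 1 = -4 + 9*cos(1)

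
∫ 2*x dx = x^2 + C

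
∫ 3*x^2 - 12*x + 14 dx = x^3 - 6*x^2 + 14*x + C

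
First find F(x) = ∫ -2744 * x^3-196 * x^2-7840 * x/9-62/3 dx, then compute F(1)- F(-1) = -172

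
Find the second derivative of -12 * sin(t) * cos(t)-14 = 24*sin(2*t)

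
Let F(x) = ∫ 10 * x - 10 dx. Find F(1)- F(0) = -5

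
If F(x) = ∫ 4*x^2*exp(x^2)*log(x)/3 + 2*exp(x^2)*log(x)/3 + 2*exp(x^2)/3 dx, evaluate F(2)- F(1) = 4*exp(4)*log(2)/3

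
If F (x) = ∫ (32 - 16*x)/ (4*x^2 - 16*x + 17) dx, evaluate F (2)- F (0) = 2*log(17)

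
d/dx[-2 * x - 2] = -2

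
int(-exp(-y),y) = exp(-y) + C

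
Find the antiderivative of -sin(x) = cos(x) + C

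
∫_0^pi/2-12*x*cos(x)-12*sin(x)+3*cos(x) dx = 3 - 6*pi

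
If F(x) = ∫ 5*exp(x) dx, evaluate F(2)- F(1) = -5*E + 5*exp(2)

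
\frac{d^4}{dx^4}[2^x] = 2^x*log(2)^4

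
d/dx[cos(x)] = -sin(x)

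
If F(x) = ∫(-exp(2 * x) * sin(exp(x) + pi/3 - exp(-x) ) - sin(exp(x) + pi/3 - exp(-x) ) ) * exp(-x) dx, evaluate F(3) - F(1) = cos(-exp(-3) + pi/3 + exp(3)) - cos(-exp(-1) + pi/3 + E)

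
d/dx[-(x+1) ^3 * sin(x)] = -(x + 1)^2*(x*cos(x) + 3*sin(x) + cos(x))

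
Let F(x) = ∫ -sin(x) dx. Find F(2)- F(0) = -1 + cos(2)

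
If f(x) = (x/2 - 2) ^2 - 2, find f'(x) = x/2 - 2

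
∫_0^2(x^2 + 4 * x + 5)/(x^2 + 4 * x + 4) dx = 9/4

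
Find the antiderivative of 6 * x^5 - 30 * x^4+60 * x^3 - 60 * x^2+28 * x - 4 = x^6 - 6*x^5 + 15*x^4 - 20*x^3 + 14*x^2 - 4*x + C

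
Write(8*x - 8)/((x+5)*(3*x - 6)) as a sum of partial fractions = 16/(7*(x + 5)) + 8/(21*(x - 2))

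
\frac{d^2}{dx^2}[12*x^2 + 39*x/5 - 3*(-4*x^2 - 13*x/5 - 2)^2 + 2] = -576*x^2 - 1872*x/5 - 2814/25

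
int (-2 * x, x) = -x^2 + C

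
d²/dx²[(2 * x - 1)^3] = 48*x - 24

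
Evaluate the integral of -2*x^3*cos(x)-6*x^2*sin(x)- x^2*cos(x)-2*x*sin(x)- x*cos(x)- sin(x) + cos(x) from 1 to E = (-2*exp(3) - exp(2) - E + 1)*sin(E) + 3*sin(1)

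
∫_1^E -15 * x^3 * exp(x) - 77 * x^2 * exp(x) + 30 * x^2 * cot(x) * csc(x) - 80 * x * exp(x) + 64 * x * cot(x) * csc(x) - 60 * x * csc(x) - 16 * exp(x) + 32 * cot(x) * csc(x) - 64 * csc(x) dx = (4 + 5*E)*(-3*E - 4)*(2*csc(E) + exp(1 + E)) + 126*csc(1) + 63*E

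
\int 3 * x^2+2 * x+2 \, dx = x^3 + x^2 + 2*x + C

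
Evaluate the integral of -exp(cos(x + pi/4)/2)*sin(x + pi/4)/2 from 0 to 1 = -exp(sqrt(2)/4) + exp(cos(pi/4 + 1)/2)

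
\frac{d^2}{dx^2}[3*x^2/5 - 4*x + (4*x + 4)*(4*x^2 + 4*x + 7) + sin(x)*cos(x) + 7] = 96*x - 2*sin(2*x) + 326/5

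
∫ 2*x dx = x^2 + C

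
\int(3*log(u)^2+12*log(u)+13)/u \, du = (log(u) + 2)^3 + log(u) + C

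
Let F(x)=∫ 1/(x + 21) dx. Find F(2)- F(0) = -log(7) + log(23/3)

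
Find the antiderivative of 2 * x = x^2 + C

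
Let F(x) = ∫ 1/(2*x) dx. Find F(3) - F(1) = log(3)/2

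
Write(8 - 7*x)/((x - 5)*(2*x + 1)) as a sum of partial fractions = -23/(11*(2*x + 1)) - 27/(11*(x - 5))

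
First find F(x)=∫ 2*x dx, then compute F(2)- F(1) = 3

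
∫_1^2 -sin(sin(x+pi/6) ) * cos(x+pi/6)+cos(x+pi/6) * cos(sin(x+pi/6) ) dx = -sin(sin(pi/6 + 1)) - cos(sin(pi/6 + 1)) + sin(sin(pi/6 + 2)) + cos(sin(pi/6 + 2))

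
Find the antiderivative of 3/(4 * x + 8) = 3*log(x + 2)/4 + C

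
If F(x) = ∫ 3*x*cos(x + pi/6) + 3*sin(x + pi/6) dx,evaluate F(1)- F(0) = 3*sin(pi/6 + 1)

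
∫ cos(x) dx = sin(x) + C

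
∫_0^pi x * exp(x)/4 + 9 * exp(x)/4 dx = -2 + (pi/2 + 4)*exp(pi)/2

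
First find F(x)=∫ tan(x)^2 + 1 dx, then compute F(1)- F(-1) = 2*tan(1)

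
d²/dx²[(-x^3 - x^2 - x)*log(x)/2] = (-6*x^2*log(x) - 5*x^2 - 2*x*log(x) - 3*x - 1)/(2*x)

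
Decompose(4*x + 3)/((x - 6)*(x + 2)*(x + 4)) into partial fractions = -13/(20*(x + 4)) + 5/(16*(x + 2)) + 27/(80*(x - 6))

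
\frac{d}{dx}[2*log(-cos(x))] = -2*tan(x)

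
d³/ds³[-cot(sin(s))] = (6*(-1 + sin(sin(s))^(-2))^2*cos(s)^2 + 6*sin(s)*cos(sin(s))/sin(sin(s))^3 - 6*cos(s)^2 + 8*cos(s)^2/sin(sin(s))^2 - 1/sin(sin(s))^2)*cos(s)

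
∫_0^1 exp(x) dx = -1 + E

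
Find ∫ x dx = x^2/2 + C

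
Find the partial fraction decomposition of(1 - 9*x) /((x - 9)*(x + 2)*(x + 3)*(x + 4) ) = -37/(26*(x + 4)) + 7/(3*(x + 3)) - 19/(22*(x + 2)) - 20/(429*(x - 9))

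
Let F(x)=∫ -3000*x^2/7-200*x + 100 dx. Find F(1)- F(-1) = -600/7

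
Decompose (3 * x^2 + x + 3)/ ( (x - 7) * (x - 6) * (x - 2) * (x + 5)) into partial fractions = -73/(924*(x + 5)) + 17/(140*(x - 2)) - 117/(44*(x - 6)) + 157/(60*(x - 7))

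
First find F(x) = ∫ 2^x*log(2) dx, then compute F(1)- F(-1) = 3/2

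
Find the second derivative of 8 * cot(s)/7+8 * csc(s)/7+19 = 8*(-1 + 2*cos(s)/sin(s)^2 + 2/sin(s)^2)/(7*sin(s))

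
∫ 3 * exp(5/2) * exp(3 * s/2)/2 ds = exp(3*s/2 + 5/2) + C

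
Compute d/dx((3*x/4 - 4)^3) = 81*x^2/64 - 27*x/2 + 36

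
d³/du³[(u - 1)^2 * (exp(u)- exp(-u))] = (u^2*exp(2*u) + u^2 + 4*u*exp(2*u) - 8*u + exp(2*u) + 13)*exp(-u)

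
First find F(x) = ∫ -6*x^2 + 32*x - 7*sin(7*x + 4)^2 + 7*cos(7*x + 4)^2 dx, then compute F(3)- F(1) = sin(50)/2 - sin(22)/2 + 76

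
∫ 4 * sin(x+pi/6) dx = -4*cos(x + pi/6) + C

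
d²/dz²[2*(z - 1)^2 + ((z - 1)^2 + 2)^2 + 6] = 12*z^2 - 24*z + 24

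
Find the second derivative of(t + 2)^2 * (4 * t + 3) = 24*t + 38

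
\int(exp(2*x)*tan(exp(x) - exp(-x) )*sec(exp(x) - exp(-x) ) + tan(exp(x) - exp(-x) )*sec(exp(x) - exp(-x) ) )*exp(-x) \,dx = sec(2*sinh(x)) + C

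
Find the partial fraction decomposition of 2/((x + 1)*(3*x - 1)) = 3/(2*(3*x - 1)) - 1/(2*(x + 1))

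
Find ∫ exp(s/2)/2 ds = exp(s/2) + C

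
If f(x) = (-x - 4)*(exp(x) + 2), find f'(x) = -x*exp(x) - 5*exp(x) - 2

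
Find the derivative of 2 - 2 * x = -2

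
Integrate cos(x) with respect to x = sin(x) + C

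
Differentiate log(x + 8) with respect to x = 1/(x + 8)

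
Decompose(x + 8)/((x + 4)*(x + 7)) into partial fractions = -1/(3*(x + 7)) + 4/(3*(x + 4))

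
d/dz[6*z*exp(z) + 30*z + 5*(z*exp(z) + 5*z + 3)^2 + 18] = 10*z^2*exp(2*z) + 50*z^2*exp(z) + 10*z*exp(2*z) + 136*z*exp(z) + 250*z + 36*exp(z) + 180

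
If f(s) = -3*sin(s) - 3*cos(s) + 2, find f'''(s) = -3*sin(s) + 3*cos(s)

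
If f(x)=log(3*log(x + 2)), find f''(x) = (-log(x + 2) - 1)/(x^2*log(x + 2)^2 + 4*x*log(x + 2)^2 + 4*log(x + 2)^2)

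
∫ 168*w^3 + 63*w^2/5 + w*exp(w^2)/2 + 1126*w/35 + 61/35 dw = (35*w^2 + w + 25)*(42*w^2 + 3*w - 14)/35 + exp(w^2)/4 + C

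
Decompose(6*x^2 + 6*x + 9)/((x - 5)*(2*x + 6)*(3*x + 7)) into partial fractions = -249/(88*(3*x + 7)) + 45/(32*(x + 3)) + 189/(352*(x - 5))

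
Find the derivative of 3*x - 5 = 3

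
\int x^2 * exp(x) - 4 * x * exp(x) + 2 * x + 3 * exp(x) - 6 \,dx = (x - 3)^2*(exp(x) + 1) + C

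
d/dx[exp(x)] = exp(x)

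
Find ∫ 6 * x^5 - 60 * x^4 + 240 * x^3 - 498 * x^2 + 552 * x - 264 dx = x^6 - 12*x^5 + 60*x^4 - 166*x^3 + 276*x^2 - 264*x + C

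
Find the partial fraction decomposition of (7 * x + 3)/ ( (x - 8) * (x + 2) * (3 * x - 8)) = -195/(224*(3*x - 8)) - 11/(140*(x + 2)) + 59/(160*(x - 8))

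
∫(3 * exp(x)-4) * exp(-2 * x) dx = (2 - 3*exp(x))*exp(-2*x) + C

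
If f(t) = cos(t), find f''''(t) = cos(t)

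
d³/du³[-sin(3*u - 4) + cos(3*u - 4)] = 27*sqrt(2)*cos(-3*u + pi/4 + 4)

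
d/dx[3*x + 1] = 3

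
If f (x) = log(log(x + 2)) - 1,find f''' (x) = (2*log(x + 2)^2 + 3*log(x + 2) + 2)/(x^3*log(x + 2)^3 + 6*x^2*log(x + 2)^3 + 12*x*log(x + 2)^3 + 8*log(x + 2)^3)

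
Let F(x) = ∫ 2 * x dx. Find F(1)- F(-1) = 0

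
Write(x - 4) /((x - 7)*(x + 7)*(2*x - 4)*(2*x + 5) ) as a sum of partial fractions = -26/(1539*(2*x + 5)) + 11/(2268*(x + 7)) + 1/(405*(x - 2)) + 3/(2660*(x - 7))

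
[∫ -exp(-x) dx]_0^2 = -1 + exp(-2)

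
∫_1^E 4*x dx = -2 + 2*exp(2)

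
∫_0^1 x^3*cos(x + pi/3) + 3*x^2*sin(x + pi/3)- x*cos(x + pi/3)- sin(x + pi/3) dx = 0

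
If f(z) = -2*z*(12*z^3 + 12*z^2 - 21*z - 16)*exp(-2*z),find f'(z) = (48*z^4 - 48*z^3 - 156*z^2 + 20*z + 32)*exp(-2*z)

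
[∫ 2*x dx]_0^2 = 4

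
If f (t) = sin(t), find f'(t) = cos(t)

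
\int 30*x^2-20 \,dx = 10*x^3 - 20*x + C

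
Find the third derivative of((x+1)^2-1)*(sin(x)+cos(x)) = x^2*sin(x) - x^2*cos(x) - 4*x*sin(x) - 8*x*cos(x) - 12*sin(x)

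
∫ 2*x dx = x^2 + C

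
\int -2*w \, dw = -w^2 + C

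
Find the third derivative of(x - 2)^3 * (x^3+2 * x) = 120*x^3 - 360*x^2 + 336*x - 120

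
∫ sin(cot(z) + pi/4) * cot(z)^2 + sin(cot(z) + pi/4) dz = cos(cot(z) + pi/4) + C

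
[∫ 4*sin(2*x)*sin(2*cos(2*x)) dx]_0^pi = 0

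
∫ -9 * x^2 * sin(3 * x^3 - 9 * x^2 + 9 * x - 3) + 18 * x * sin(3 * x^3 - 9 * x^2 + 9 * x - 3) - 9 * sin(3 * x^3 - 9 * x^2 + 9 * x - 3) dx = cos(3*(x - 1)^3) + C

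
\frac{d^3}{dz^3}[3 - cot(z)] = 6*cot(z)^4 + 8*cot(z)^2 + 2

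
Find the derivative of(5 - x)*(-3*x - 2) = 6*x - 13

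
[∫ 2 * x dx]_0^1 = 1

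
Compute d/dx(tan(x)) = cos(x)^(-2)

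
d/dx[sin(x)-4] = cos(x)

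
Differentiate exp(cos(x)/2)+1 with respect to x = -exp(cos(x)/2)*sin(x)/2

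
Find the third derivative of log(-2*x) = 2/x^3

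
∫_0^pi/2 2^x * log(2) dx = -1 + 2^(pi/2)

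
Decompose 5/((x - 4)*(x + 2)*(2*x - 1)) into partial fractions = -4/(7*(2*x - 1)) + 1/(6*(x + 2)) + 5/(42*(x - 4))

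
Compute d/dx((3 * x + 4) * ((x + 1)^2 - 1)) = 9*x^2 + 20*x + 8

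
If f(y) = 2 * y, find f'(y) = 2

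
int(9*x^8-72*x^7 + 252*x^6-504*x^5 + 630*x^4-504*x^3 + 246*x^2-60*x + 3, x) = x^9 - 9*x^8 + 36*x^7 - 84*x^6 + 126*x^5 - 126*x^4 + 82*x^3 - 30*x^2 + 3*x + C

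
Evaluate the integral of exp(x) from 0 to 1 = -1 + E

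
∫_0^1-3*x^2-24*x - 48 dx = -61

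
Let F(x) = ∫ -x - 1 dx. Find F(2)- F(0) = -4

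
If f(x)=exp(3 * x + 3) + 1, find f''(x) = 9*exp(3*x + 3)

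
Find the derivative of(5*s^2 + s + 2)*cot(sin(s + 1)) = -5*s^2*cos(s + 1)/sin(sin(s + 1))^2 + 10*s/tan(sin(s + 1)) - s*cos(s + 1)/sin(sin(s + 1))^2 + 1/tan(sin(s + 1)) - 2*cos(s + 1)/sin(sin(s + 1))^2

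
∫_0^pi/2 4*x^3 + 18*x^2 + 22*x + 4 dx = 4 + (-2 + (1 + pi/2)^2)*(pi/2 + 2)^2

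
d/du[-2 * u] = -2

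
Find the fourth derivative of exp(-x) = exp(-x)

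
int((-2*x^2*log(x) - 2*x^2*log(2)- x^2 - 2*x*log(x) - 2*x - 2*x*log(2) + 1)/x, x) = -(x^2 + 2*x - 1)*log(2*x) + C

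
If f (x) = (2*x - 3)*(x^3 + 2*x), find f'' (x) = 24*x^2 - 18*x + 8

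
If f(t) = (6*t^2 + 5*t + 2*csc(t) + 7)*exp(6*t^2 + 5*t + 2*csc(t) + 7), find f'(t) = (72*t^3 + 90*t^2 - 12*t^2*cos(t)/sin(t)^2 + 121*t + 24*t/sin(t) - 10*t*cos(t)/sin(t)^2 + 40 + 10/sin(t) - 16*cos(t)/sin(t)^2 - 4*cos(t)/sin(t)^3)*exp(7)*exp(5*t)*exp(6*t^2)*exp(2/sin(t))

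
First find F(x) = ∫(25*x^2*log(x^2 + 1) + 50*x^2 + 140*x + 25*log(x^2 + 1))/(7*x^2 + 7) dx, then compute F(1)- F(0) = 95*log(2)/7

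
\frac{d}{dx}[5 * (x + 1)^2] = 10*x + 10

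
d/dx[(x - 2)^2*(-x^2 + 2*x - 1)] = -4*x^3 + 18*x^2 - 26*x + 12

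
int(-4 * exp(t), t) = -4*exp(t) + C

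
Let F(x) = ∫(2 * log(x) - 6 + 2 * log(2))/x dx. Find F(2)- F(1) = -(-3 + log(2))^2 + (-3 + log(4))^2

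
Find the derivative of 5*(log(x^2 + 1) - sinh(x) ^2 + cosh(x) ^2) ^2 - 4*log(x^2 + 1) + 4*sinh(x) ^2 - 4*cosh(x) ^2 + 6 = (20*x*log(x^2 + 1) + 12*x)/(x^2 + 1)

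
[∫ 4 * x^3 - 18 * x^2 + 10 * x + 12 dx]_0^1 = 12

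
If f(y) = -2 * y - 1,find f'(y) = -2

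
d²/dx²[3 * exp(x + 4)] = 3*exp(x + 4)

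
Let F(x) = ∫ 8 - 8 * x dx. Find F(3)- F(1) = -16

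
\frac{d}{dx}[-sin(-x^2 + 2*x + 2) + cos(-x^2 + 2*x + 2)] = 2*x*sin(-x^2 + 2*x + 2) + 2*x*cos(-x^2 + 2*x + 2) - 2*sin(-x^2 + 2*x + 2) - 2*cos(-x^2 + 2*x + 2)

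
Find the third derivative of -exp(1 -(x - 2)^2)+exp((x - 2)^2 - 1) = (8*x^3*exp(2*x^2 - 8*x + 6) + 8*x^3 - 48*x^2*exp(2*x^2 - 8*x + 6) - 48*x^2 + 108*x*exp(2*x^2 - 8*x + 6) + 84*x - 88*exp(2*x^2 - 8*x + 6) - 40)*exp(-x^2 + 4*x - 3)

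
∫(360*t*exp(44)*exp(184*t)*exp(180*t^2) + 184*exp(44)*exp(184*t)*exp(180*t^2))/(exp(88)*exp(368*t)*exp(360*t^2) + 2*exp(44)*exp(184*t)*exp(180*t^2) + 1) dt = exp(4*t + 45*(2*t + 1)^2 - 1)/(exp(4*t + 45*(2*t + 1)^2 - 1) + 1) + C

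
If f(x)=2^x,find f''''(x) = 2^x*log(2)^4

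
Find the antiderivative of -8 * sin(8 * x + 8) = cos(8*x + 8) + C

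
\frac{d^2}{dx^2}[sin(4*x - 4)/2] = -8*sin(4*x - 4)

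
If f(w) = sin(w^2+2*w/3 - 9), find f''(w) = -4*w^2*sin(w^2 + 2*w/3 - 9) - 8*w*sin(w^2 + 2*w/3 - 9)/3 - 4*sin(w^2 + 2*w/3 - 9)/9 + 2*cos(w^2 + 2*w/3 - 9)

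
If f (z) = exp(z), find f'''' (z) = exp(z)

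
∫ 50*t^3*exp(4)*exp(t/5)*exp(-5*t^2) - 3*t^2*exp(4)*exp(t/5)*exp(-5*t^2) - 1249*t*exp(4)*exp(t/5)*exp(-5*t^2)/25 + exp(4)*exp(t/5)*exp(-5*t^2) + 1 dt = t + (-25*t^2 + t + 20)*exp(-5*t^2 + t/5 + 4)/5 + C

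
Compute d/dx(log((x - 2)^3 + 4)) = (3*x^2 - 12*x + 12)/(x^3 - 6*x^2 + 12*x - 4)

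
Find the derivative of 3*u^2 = 6*u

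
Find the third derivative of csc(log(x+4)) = (-6*sqrt(2)*sin(log(x + 4) + pi/4)/sin(log(x + 4))^3 + 3 - cos(log(x + 4))/sin(log(x + 4)))/((x^3 + 12*x^2 + 48*x + 64)*sin(log(x + 4)))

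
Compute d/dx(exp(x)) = exp(x)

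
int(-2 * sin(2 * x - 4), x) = cos(2*x - 4) + C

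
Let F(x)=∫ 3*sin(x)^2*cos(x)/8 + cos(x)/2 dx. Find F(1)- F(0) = sin(1)^3/8 + sin(1)/2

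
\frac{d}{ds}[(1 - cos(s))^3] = 3*(-sin(s)^2 - 2*cos(s) + 2)*sin(s)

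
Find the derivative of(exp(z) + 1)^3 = 3*exp(3*z) + 6*exp(2*z) + 3*exp(z)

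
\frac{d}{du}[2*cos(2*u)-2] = -4*sin(2*u)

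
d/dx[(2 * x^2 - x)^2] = 16*x^3 - 12*x^2 + 2*x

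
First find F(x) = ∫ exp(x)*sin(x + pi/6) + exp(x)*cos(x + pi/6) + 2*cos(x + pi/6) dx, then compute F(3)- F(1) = (2 + exp(3))*sin(pi/6 + 3) - (2 + E)*sin(pi/6 + 1)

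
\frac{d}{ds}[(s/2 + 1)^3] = 3*s^2/8 + 3*s/2 + 3/2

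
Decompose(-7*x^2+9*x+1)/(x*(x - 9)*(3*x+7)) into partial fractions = -523/(238*(3*x + 7)) - 485/(306*(x - 9)) - 1/(63*x)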